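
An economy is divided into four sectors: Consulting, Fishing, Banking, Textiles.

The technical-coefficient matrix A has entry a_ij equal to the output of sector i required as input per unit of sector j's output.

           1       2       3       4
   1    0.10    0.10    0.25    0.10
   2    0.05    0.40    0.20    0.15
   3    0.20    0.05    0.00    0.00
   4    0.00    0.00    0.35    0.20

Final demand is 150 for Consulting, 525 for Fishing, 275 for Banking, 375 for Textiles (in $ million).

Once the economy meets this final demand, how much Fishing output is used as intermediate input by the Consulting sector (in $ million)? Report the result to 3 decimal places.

I − A =
  [   0.90    -0.10    -0.25    -0.10]
  [  -0.05     0.60    -0.20    -0.15]
  [  -0.20    -0.05     1.00     0.00]
  [   0.00     0.00    -0.35     0.80]
Compute the cofactors C_ij = (−1)^(i+j)·(3×3 minor ij) of I−A; the adjugate is their transpose:
adj(I−A) = Cᵀ =
  [ 0.469375   0.091750   0.162250   0.075875]
  [ 0.082500   0.673000   0.203000   0.136500]
  [ 0.098000   0.052000   0.428000   0.022000]
  [ 0.042875   0.022750   0.187250   0.491375]
det(I−A) = Σ_j (I−A)_1j·C_1j = (0.90)(0.469375) + (-0.10)(0.082500) + (-0.25)(0.098000) + (-0.10)(0.042875) = 0.3854
(I − A)⁻¹ = adj(I−A) / det(I−A) ≈
  [   1.2179     0.2381     0.4210     0.1969]
  [   0.2141     1.7462     0.5267     0.3542]
  [   0.2543     0.1349     1.1105     0.0571]
  [   0.1112     0.0590     0.4859     1.2750]
First solve x = (I − A)⁻¹ d = adj(I−A)·d / det(I−A); in particular x_1 = (0.469375·150 + 0.091750·525 + 0.162250·275 + 0.075875·375) / 0.3854 = 191.646875 / 0.3854 ≈ 497.26745.
Intermediate flow from 2 to 1: z_21 = a_21 · x_1 = 0.05 × 191.646875 / 0.3854 = 9.58234375 / 0.3854 ≈ 24.863.

z_21 = 24.863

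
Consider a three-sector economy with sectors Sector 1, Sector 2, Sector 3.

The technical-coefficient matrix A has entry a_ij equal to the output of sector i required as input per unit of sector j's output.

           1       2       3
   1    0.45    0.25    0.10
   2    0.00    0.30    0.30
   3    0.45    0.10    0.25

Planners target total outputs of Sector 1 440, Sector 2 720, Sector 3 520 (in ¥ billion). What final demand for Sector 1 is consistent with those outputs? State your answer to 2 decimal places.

I − A =
  [   0.55    -0.25    -0.10]
  [   0.00     0.70    -0.30]
  [  -0.45    -0.10     0.75]
d = (I − A) x:
  d_1 = (+0.55)·440 + (-0.25)·720 + (-0.10)·520 = 10.00
  d_2 = (+0.00)·440 + (+0.70)·720 + (-0.30)·520 = 348.00
  d_3 = (-0.45)·440 + (-0.10)·720 + (+0.75)·520 = 120.00

d_1 = 10.00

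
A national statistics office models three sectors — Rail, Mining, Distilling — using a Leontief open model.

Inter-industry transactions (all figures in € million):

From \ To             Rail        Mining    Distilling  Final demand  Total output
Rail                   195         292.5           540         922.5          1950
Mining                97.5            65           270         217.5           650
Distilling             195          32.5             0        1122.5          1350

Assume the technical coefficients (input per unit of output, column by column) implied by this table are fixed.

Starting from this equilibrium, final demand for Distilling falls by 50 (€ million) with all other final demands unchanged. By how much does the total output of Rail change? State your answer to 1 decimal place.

Technical coefficients a_ij = z_ij / X_j:
  a_11 = 195/1950 = 0.10, a_21 = 97.5/1950 = 0.05, a_31 = 195/1950 = 0.10
  a_12 = 292.5/650 = 0.45, a_22 = 65/650 = 0.10, a_32 = 32.5/650 = 0.05
  a_13 = 540/1350 = 0.40, a_23 = 270/1350 = 0.20, a_33 = 0/1350 = 0.00
I − A =
  [   0.90    -0.45    -0.40]
  [  -0.05     0.90    -0.20]
  [  -0.10    -0.05     1.00]
Cofactors of I−A, C_ij = (−1)^(i+j)·(minor ij) (rows/columns in the sector order above):
  C_11 = (0.90)(1.00) − (-0.20)(-0.05) = 0.8900
  C_12 = −[(-0.05)(1.00) − (-0.20)(-0.10)] = 0.0700
  C_13 = (-0.05)(-0.05) − (0.90)(-0.10) = 0.0925
  C_21 = −[(-0.45)(1.00) − (-0.40)(-0.05)] = 0.4700
  C_22 = (0.90)(1.00) − (-0.40)(-0.10) = 0.8600
  C_23 = −[(0.90)(-0.05) − (-0.45)(-0.10)] = 0.0900
  C_31 = (-0.45)(-0.20) − (-0.40)(0.90) = 0.4500
  C_32 = −[(0.90)(-0.20) − (-0.40)(-0.05)] = 0.2000
  C_33 = (0.90)(0.90) − (-0.45)(-0.05) = 0.7875
det(I−A) = Σ_j (I−A)_1j·C_1j = (0.90)(0.8900) + (-0.45)(0.0700) + (-0.40)(0.0925) = 0.7325
adj(I−A) = Cᵀ =
  [ 0.8900   0.4700   0.4500]
  [ 0.0700   0.8600   0.2000]
  [ 0.0925   0.0900   0.7875]
(I − A)⁻¹ = adj(I−A) / det(I−A) ≈
  [   1.2150     0.6416     0.6143]
  [   0.0956     1.1741     0.2730]
  [   0.1263     0.1229     1.0751]
Δx = (I − A)⁻¹ Δd with Δd having -50 in the Distilling component and 0 elsewhere.
So Δx_1 = L_13 · (-50), where L_13 = adj(I−A)_13 / det(I−A) = 0.4500 / 0.7325.
Δx_1 = 0.4500 × (-50) / 0.7325 = -22.50 / 0.7325 ≈ -30.7.

Δx_1 = -30.7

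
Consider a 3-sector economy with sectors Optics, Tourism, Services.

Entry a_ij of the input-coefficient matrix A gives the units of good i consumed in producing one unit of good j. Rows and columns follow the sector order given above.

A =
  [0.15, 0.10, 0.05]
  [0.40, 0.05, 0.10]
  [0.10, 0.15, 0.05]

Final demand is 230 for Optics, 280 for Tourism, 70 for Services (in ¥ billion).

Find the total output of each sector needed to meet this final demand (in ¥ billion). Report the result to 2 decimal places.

I − A =
  [   0.85    -0.10    -0.05]
  [  -0.40     0.95    -0.10]
  [  -0.10    -0.15     0.95]
Cofactors of I−A, C_ij = (−1)^(i+j)·(minor ij) (rows/columns in the sector order above):
  C_11 = (0.95)(0.95) − (-0.10)(-0.15) = 0.8875
  C_12 = −[(-0.40)(0.95) − (-0.10)(-0.10)] = 0.3900
  C_13 = (-0.40)(-0.15) − (0.95)(-0.10) = 0.1550
  C_21 = −[(-0.10)(0.95) − (-0.05)(-0.15)] = 0.1025
  C_22 = (0.85)(0.95) − (-0.05)(-0.10) = 0.8025
  C_23 = −[(0.85)(-0.15) − (-0.10)(-0.10)] = 0.1375
  C_31 = (-0.10)(-0.10) − (-0.05)(0.95) = 0.0575
  C_32 = −[(0.85)(-0.10) − (-0.05)(-0.40)] = 0.1050
  C_33 = (0.85)(0.95) − (-0.10)(-0.40) = 0.7675
det(I−A) = Σ_j (I−A)_1j·C_1j = (0.85)(0.8875) + (-0.10)(0.3900) + (-0.05)(0.1550) = 0.707625
adj(I−A) = Cᵀ =
  [ 0.8875   0.1025   0.0575]
  [ 0.3900   0.8025   0.1050]
  [ 0.1550   0.1375   0.7675]
(I − A)⁻¹ = adj(I−A) / det(I−A) ≈
  [   1.2542     0.1449     0.0813]
  [   0.5511     1.1341     0.1484]
  [   0.2190     0.1943     1.0846]
x = (I − A)⁻¹ d = adj(I−A)·d / det(I−A), with det(I−A) = 0.707625:
  x_O = (0.8875·230 + 0.1025·280 + 0.0575·70) / 0.707625 = 236.85 / 0.707625 ≈ 334.71
  x_T = (0.3900·230 + 0.8025·280 + 0.1050·70) / 0.707625 = 321.75 / 0.707625 ≈ 454.69
  x_S = (0.1550·230 + 0.1375·280 + 0.7675·70) / 0.707625 = 127.875 / 0.707625 ≈ 180.71

x_O = 334.71, x_T = 454.69, x_S = 180.71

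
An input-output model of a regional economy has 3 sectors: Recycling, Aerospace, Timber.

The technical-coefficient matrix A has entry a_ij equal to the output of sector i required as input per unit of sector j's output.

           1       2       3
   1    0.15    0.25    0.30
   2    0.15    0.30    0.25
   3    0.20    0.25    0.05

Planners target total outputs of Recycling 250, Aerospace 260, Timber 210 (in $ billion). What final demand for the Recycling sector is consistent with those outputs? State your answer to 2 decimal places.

I − A =
  [   0.85    -0.25    -0.30]
  [  -0.15     0.70    -0.25]
  [  -0.20    -0.25     0.95]
d = (I − A) x:
  d_1 = (+0.85)·250 + (-0.25)·260 + (-0.30)·210 = 84.50
  d_2 = (-0.15)·250 + (+0.70)·260 + (-0.25)·210 = 92.00
  d_3 = (-0.20)·250 + (-0.25)·260 + (+0.95)·210 = 84.50

d_1 = 84.50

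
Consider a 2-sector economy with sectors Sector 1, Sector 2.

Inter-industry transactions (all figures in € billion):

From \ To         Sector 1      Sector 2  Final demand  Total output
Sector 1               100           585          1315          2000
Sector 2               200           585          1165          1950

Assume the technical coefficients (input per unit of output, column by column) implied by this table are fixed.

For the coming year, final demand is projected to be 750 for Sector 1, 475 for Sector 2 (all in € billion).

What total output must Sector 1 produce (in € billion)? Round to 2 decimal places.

x_1 = 1051.18

Technical coefficients a_ij = z_ij / X_j:
  a_11 = 100/2000 = 0.05, a_21 = 200/2000 = 0.10
  a_12 = 585/1950 = 0.30, a_22 = 585/1950 = 0.30
I − A =
  [   0.95    -0.30]
  [  -0.10     0.70]
det(I−A) = (0.95)(0.70) − (-0.30)(-0.10) = 0.6350
adj(I−A) = [[0.70, 0.30], [0.10, 0.95]]
(I − A)⁻¹ = adj(I−A) / det(I−A) ≈
  [   1.1024     0.4724]
  [   0.1575     1.4961]
x = (I − A)⁻¹ d = adj(I−A)·d / det(I−A), with det(I−A) = 0.6350:
  x_1 = (0.70·750 + 0.30·475) / 0.6350 = 667.50 / 0.6350 ≈ 1051.18
  x_2 = (0.10·750 + 0.95·475) / 0.6350 = 526.25 / 0.6350 ≈ 828.74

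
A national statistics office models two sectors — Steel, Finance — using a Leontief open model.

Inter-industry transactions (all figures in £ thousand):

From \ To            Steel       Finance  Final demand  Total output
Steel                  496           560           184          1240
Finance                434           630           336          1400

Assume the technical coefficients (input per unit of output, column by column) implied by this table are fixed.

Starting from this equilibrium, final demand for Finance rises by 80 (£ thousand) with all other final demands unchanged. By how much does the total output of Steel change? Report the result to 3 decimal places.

Technical coefficients a_ij = z_ij / X_j:
  a_SS = 496/1240 = 0.40, a_FS = 434/1240 = 0.35
  a_SF = 560/1400 = 0.40, a_FF = 630/1400 = 0.45
I − A =
  [   0.60    -0.40]
  [  -0.35     0.55]
det(I−A) = (0.60)(0.55) − (-0.40)(-0.35) = 0.1900
adj(I−A) = [[0.55, 0.40], [0.35, 0.60]]
(I − A)⁻¹ = adj(I−A) / det(I−A) ≈
  [   2.8947     2.1053]
  [   1.8421     3.1579]
Δx = (I − A)⁻¹ Δd with Δd having +80 in the Finance component and 0 elsewhere.
So Δx_S = L_SF · (+80), where L_SF = adj(I−A)_SF / det(I−A) = 0.40 / 0.1900.
Δx_S = 0.40 × (+80) / 0.1900 = 32.00 / 0.1900 ≈ 168.421.

Δx_S = 168.421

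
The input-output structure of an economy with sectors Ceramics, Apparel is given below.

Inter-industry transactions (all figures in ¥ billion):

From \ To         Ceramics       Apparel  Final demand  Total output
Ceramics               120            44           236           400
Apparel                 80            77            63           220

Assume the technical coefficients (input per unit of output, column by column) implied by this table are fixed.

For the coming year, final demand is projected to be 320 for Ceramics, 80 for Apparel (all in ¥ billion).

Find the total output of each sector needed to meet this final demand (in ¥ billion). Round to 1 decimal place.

x_1 = 539.8, x_2 = 289.2

Technical coefficients a_ij = z_ij / X_j:
  a_11 = 120/400 = 0.30, a_21 = 80/400 = 0.20
  a_12 = 44/220 = 0.20, a_22 = 77/220 = 0.35
I − A =
  [   0.70    -0.20]
  [  -0.20     0.65]
det(I−A) = (0.70)(0.65) − (-0.20)(-0.20) = 0.4150
adj(I−A) = [[0.65, 0.20], [0.20, 0.70]]
(I − A)⁻¹ = adj(I−A) / det(I−A) ≈
  [   1.5663     0.4819]
  [   0.4819     1.6867]
x = (I − A)⁻¹ d = adj(I−A)·d / det(I−A), with det(I−A) = 0.4150:
  x_1 = (0.65·320 + 0.20·80) / 0.4150 = 224.00 / 0.4150 ≈ 539.8
  x_2 = (0.20·320 + 0.70·80) / 0.4150 = 120.00 / 0.4150 ≈ 289.2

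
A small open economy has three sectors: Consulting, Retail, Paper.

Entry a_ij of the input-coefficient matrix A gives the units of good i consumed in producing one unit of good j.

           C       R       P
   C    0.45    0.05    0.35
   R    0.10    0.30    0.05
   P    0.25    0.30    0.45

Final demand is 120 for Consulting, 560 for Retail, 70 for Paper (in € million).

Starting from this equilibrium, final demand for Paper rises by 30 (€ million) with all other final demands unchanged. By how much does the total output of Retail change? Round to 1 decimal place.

Δx_R = 14.6

I − A =
  [   0.55    -0.05    -0.35]
  [  -0.10     0.70    -0.05]
  [  -0.25    -0.30     0.55]
Cofactors of I−A, C_ij = (−1)^(i+j)·(minor ij) (rows/columns in the sector order above):
  C_11 = (0.70)(0.55) − (-0.05)(-0.30) = 0.3700
  C_12 = −[(-0.10)(0.55) − (-0.05)(-0.25)] = 0.0675
  C_13 = (-0.10)(-0.30) − (0.70)(-0.25) = 0.2050
  C_21 = −[(-0.05)(0.55) − (-0.35)(-0.30)] = 0.1325
  C_22 = (0.55)(0.55) − (-0.35)(-0.25) = 0.2150
  C_23 = −[(0.55)(-0.30) − (-0.05)(-0.25)] = 0.1775
  C_31 = (-0.05)(-0.05) − (-0.35)(0.70) = 0.2475
  C_32 = −[(0.55)(-0.05) − (-0.35)(-0.10)] = 0.0625
  C_33 = (0.55)(0.70) − (-0.05)(-0.10) = 0.3800
det(I−A) = Σ_j (I−A)_1j·C_1j = (0.55)(0.3700) + (-0.05)(0.0675) + (-0.35)(0.2050) = 0.128375
adj(I−A) = Cᵀ =
  [ 0.3700   0.1325   0.2475]
  [ 0.0675   0.2150   0.0625]
  [ 0.2050   0.1775   0.3800]
(I − A)⁻¹ = adj(I−A) / det(I−A) ≈
  [   2.8822     1.0321     1.9279]
  [   0.5258     1.6748     0.4869]
  [   1.5969     1.3827     2.9601]
Δx = (I − A)⁻¹ Δd with Δd having +30 in the Paper component and 0 elsewhere.
So Δx_R = L_RP · (+30), where L_RP = adj(I−A)_RP / det(I−A) = 0.0625 / 0.128375.
Δx_R = 0.0625 × (+30) / 0.128375 = 1.875 / 0.128375 ≈ 14.6.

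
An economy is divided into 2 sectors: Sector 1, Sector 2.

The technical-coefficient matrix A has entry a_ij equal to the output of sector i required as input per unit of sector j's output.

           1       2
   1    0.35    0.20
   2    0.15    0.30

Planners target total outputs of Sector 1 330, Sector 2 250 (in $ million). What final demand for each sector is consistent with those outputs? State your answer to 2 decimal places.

I − A =
  [   0.65    -0.20]
  [  -0.15     0.70]
d = (I − A) x:
  d_1 = (+0.65)·330 + (-0.20)·250 = 164.50
  d_2 = (-0.15)·330 + (+0.70)·250 = 125.50

d_1 = 164.50, d_2 = 125.50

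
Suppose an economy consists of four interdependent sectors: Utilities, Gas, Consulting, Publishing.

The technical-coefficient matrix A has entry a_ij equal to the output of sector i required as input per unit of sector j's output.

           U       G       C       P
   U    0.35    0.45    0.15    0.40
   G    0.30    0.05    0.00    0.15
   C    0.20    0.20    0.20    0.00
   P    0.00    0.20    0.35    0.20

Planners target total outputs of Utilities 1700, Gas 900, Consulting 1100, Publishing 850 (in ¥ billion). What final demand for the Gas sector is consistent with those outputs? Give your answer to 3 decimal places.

d_G = 217.500

I − A =
  [   0.65    -0.45    -0.15    -0.40]
  [  -0.30     0.95     0.00    -0.15]
  [  -0.20    -0.20     0.80     0.00]
  [   0.00    -0.20    -0.35     0.80]
d = (I − A) x:
  d_U = (+0.65)·1700 + (-0.45)·900 + (-0.15)·1100 + (-0.40)·850 = 195.000
  d_G = (-0.30)·1700 + (+0.95)·900 + (+0.00)·1100 + (-0.15)·850 = 217.500
  d_C = (-0.20)·1700 + (-0.20)·900 + (+0.80)·1100 + (+0.00)·850 = 360.000
  d_P = (+0.00)·1700 + (-0.20)·900 + (-0.35)·1100 + (+0.80)·850 = 115.000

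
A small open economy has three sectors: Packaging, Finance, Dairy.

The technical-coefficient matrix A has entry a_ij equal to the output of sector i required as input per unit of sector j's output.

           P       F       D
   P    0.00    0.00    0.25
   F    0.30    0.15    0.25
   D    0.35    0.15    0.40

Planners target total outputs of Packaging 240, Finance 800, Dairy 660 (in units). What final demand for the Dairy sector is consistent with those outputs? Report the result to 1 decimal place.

d_D = 192.0

I − A =
  [   1.00     0.00    -0.25]
  [  -0.30     0.85    -0.25]
  [  -0.35    -0.15     0.60]
d = (I − A) x:
  d_P = (+1.00)·240 + (+0.00)·800 + (-0.25)·660 = 75.0
  d_F = (-0.30)·240 + (+0.85)·800 + (-0.25)·660 = 443.0
  d_D = (-0.35)·240 + (-0.15)·800 + (+0.60)·660 = 192.0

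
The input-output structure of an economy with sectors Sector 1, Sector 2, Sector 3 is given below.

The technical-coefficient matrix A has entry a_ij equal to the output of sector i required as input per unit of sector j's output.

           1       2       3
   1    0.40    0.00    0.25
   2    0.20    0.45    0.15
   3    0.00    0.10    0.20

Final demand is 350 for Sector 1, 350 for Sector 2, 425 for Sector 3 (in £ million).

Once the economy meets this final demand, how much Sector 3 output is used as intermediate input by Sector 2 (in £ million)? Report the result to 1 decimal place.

I − A =
  [   0.60     0.00    -0.25]
  [  -0.20     0.55    -0.15]
  [   0.00    -0.10     0.80]
Cofactors of I−A, C_ij = (−1)^(i+j)·(minor ij) (rows/columns in the sector order above):
  C_11 = (0.55)(0.80) − (-0.15)(-0.10) = 0.4250
  C_12 = −[(-0.20)(0.80) − (-0.15)(0.00)] = 0.1600
  C_13 = (-0.20)(-0.10) − (0.55)(0.00) = 0.0200
  C_21 = −[(0.00)(0.80) − (-0.25)(-0.10)] = 0.0250
  C_22 = (0.60)(0.80) − (-0.25)(0.00) = 0.4800
  C_23 = −[(0.60)(-0.10) − (0.00)(0.00)] = 0.0600
  C_31 = (0.00)(-0.15) − (-0.25)(0.55) = 0.1375
  C_32 = −[(0.60)(-0.15) − (-0.25)(-0.20)] = 0.1400
  C_33 = (0.60)(0.55) − (0.00)(-0.20) = 0.3300
det(I−A) = Σ_j (I−A)_1j·C_1j = (0.60)(0.4250) + (0.00)(0.1600) + (-0.25)(0.0200) = 0.2500
adj(I−A) = Cᵀ =
  [ 0.4250   0.0250   0.1375]
  [ 0.1600   0.4800   0.1400]
  [ 0.0200   0.0600   0.3300]
(I − A)⁻¹ = adj(I−A) / det(I−A) ≈
  [   1.7000     0.1000     0.5500]
  [   0.6400     1.9200     0.5600]
  [   0.0800     0.2400     1.3200]
First solve x = (I − A)⁻¹ d = adj(I−A)·d / det(I−A); in particular x_2 = (0.1600·350 + 0.4800·350 + 0.1400·425) / 0.2500 = 283.50 / 0.2500 = 1134.000.
Intermediate flow from 3 to 2: z_32 = a_32 · x_2 = 0.10 × 283.50 / 0.2500 = 28.35 / 0.2500 = 113.4.

z_32 = 113.4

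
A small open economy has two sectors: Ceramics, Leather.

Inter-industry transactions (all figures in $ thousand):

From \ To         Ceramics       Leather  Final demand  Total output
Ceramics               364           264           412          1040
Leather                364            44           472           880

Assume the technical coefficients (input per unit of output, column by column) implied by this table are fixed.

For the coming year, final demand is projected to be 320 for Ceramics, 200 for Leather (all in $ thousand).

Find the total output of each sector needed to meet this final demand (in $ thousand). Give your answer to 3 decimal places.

Technical coefficients a_ij = z_ij / X_j:
  a_CC = 364/1040 = 0.35, a_LC = 364/1040 = 0.35
  a_CL = 264/880 = 0.30, a_LL = 44/880 = 0.05
I − A =
  [   0.65    -0.30]
  [  -0.35     0.95]
det(I−A) = (0.65)(0.95) − (-0.30)(-0.35) = 0.5125
adj(I−A) = [[0.95, 0.30], [0.35, 0.65]]
(I − A)⁻¹ = adj(I−A) / det(I−A) ≈
  [   1.8537     0.5854]
  [   0.6829     1.2683]
x = (I − A)⁻¹ d = adj(I−A)·d / det(I−A), with det(I−A) = 0.5125:
  x_C = (0.95·320 + 0.30·200) / 0.5125 = 364.00 / 0.5125 ≈ 710.244
  x_L = (0.35·320 + 0.65·200) / 0.5125 = 242.00 / 0.5125 ≈ 472.195

x_C = 710.244, x_L = 472.195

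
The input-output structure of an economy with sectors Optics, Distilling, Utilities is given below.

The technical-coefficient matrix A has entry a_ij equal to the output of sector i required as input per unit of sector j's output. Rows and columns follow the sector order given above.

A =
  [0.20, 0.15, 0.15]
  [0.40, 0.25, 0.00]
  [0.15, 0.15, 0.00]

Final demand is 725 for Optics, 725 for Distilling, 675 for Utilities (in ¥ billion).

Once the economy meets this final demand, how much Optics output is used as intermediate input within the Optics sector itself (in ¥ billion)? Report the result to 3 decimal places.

I − A =
  [   0.80    -0.15    -0.15]
  [  -0.40     0.75     0.00]
  [  -0.15    -0.15     1.00]
Cofactors of I−A, C_ij = (−1)^(i+j)·(minor ij) (rows/columns in the sector order above):
  C_11 = (0.75)(1.00) − (0.00)(-0.15) = 0.7500
  C_12 = −[(-0.40)(1.00) − (0.00)(-0.15)] = 0.4000
  C_13 = (-0.40)(-0.15) − (0.75)(-0.15) = 0.1725
  C_21 = −[(-0.15)(1.00) − (-0.15)(-0.15)] = 0.1725
  C_22 = (0.80)(1.00) − (-0.15)(-0.15) = 0.7775
  C_23 = −[(0.80)(-0.15) − (-0.15)(-0.15)] = 0.1425
  C_31 = (-0.15)(0.00) − (-0.15)(0.75) = 0.1125
  C_32 = −[(0.80)(0.00) − (-0.15)(-0.40)] = 0.0600
  C_33 = (0.80)(0.75) − (-0.15)(-0.40) = 0.5400
det(I−A) = Σ_j (I−A)_1j·C_1j = (0.80)(0.7500) + (-0.15)(0.4000) + (-0.15)(0.1725) = 0.514125
adj(I−A) = Cᵀ =
  [ 0.7500   0.1725   0.1125]
  [ 0.4000   0.7775   0.0600]
  [ 0.1725   0.1425   0.5400]
(I − A)⁻¹ = adj(I−A) / det(I−A) ≈
  [   1.4588     0.3355     0.2188]
  [   0.7780     1.5123     0.1167]
  [   0.3355     0.2772     1.0503]
First solve x = (I − A)⁻¹ d = adj(I−A)·d / det(I−A); in particular x_1 = (0.7500·725 + 0.1725·725 + 0.1125·675) / 0.514125 = 744.75 / 0.514125 ≈ 1448.57768.
Intermediate flow from 1 to 1: z_11 = a_11 · x_1 = 0.20 × 744.75 / 0.514125 = 148.95 / 0.514125 ≈ 289.716.

z_11 = 289.716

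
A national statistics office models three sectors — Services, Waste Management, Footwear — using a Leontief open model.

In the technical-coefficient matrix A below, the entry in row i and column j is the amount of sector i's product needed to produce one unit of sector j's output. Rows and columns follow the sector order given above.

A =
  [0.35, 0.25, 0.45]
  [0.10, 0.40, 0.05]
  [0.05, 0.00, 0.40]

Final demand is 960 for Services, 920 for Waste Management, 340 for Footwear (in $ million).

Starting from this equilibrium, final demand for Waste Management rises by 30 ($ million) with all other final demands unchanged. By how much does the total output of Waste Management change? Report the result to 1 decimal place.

I − A =
  [   0.65    -0.25    -0.45]
  [  -0.10     0.60    -0.05]
  [  -0.05     0.00     0.60]
Cofactors of I−A, C_ij = (−1)^(i+j)·(minor ij) (rows/columns in the sector order above):
  C_11 = (0.60)(0.60) − (-0.05)(0.00) = 0.3600
  C_12 = −[(-0.10)(0.60) − (-0.05)(-0.05)] = 0.0625
  C_13 = (-0.10)(0.00) − (0.60)(-0.05) = 0.0300
  C_21 = −[(-0.25)(0.60) − (-0.45)(0.00)] = 0.1500
  C_22 = (0.65)(0.60) − (-0.45)(-0.05) = 0.3675
  C_23 = −[(0.65)(0.00) − (-0.25)(-0.05)] = 0.0125
  C_31 = (-0.25)(-0.05) − (-0.45)(0.60) = 0.2825
  C_32 = −[(0.65)(-0.05) − (-0.45)(-0.10)] = 0.0775
  C_33 = (0.65)(0.60) − (-0.25)(-0.10) = 0.3650
det(I−A) = Σ_j (I−A)_1j·C_1j = (0.65)(0.3600) + (-0.25)(0.0625) + (-0.45)(0.0300) = 0.204875
adj(I−A) = Cᵀ =
  [ 0.3600   0.1500   0.2825]
  [ 0.0625   0.3675   0.0775]
  [ 0.0300   0.0125   0.3650]
(I − A)⁻¹ = adj(I−A) / det(I−A) ≈
  [   1.7572     0.7322     1.3789]
  [   0.3051     1.7938     0.3783]
  [   0.1464     0.0610     1.7816]
Δx = (I − A)⁻¹ Δd with Δd having +30 in the Waste Management component and 0 elsewhere.
So Δx_2 = L_22 · (+30), where L_22 = adj(I−A)_22 / det(I−A) = 0.3675 / 0.204875.
Δx_2 = 0.3675 × (+30) / 0.204875 = 11.025 / 0.204875 ≈ 53.8.

Δx_2 = 53.8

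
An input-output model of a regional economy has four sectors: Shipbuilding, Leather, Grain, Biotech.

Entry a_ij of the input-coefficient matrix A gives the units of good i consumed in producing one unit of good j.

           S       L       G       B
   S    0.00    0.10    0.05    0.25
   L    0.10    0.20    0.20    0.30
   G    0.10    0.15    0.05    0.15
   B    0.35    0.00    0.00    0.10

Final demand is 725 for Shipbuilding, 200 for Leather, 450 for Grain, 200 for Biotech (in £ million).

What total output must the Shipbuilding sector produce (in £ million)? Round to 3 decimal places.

I − A =
  [   1.00    -0.10    -0.05    -0.25]
  [  -0.10     0.80    -0.20    -0.30]
  [  -0.10    -0.15     0.95    -0.15]
  [  -0.35     0.00     0.00     0.90]
Compute the cofactors C_ij = (−1)^(i+j)·(3×3 minor ij) of I−A; the adjugate is their transpose:
adj(I−A) = Cᵀ =
  [ 0.657000   0.092250   0.054000   0.222250]
  [ 0.213750   0.764750   0.172250   0.343000]
  [ 0.143250   0.136125   0.630500   0.190250]
  [ 0.255500   0.035875   0.021000   0.713750]
det(I−A) = Σ_j (I−A)_1j·C_1j = (1.00)(0.657000) + (-0.10)(0.213750) + (-0.05)(0.143250) + (-0.25)(0.255500) = 0.5645875
(I − A)⁻¹ = adj(I−A) / det(I−A) ≈
  [   1.1637     0.1634     0.0956     0.3937]
  [   0.3786     1.3545     0.3051     0.6075]
  [   0.2537     0.2411     1.1167     0.3370]
  [   0.4525     0.0635     0.0372     1.2642]
x = (I − A)⁻¹ d = adj(I−A)·d / det(I−A), with det(I−A) = 0.5645875:
  x_S = (0.657000·725 + 0.092250·200 + 0.054000·450 + 0.222250·200) / 0.5645875 = 563.525 / 0.5645875 ≈ 998.118
  x_L = (0.213750·725 + 0.764750·200 + 0.172250·450 + 0.343000·200) / 0.5645875 = 454.03125 / 0.5645875 ≈ 804.182
  x_G = (0.143250·725 + 0.136125·200 + 0.630500·450 + 0.190250·200) / 0.5645875 = 452.85625 / 0.5645875 ≈ 802.101
  x_B = (0.255500·725 + 0.035875·200 + 0.021000·450 + 0.713750·200) / 0.5645875 = 344.6125 / 0.5645875 ≈ 610.379

x_S = 998.118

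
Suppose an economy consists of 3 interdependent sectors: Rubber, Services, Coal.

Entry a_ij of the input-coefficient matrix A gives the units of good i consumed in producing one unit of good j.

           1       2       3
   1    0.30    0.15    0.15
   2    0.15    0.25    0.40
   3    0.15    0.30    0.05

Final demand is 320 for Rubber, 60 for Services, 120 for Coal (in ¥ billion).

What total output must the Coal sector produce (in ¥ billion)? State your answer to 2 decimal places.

I − A =
  [   0.70    -0.15    -0.15]
  [  -0.15     0.75    -0.40]
  [  -0.15    -0.30     0.95]
Cofactors of I−A, C_ij = (−1)^(i+j)·(minor ij) (rows/columns in the sector order above):
  C_11 = (0.75)(0.95) − (-0.40)(-0.30) = 0.5925
  C_12 = −[(-0.15)(0.95) − (-0.40)(-0.15)] = 0.2025
  C_13 = (-0.15)(-0.30) − (0.75)(-0.15) = 0.1575
  C_21 = −[(-0.15)(0.95) − (-0.15)(-0.30)] = 0.1875
  C_22 = (0.70)(0.95) − (-0.15)(-0.15) = 0.6425
  C_23 = −[(0.70)(-0.30) − (-0.15)(-0.15)] = 0.2325
  C_31 = (-0.15)(-0.40) − (-0.15)(0.75) = 0.1725
  C_32 = −[(0.70)(-0.40) − (-0.15)(-0.15)] = 0.3025
  C_33 = (0.70)(0.75) − (-0.15)(-0.15) = 0.5025
det(I−A) = Σ_j (I−A)_1j·C_1j = (0.70)(0.5925) + (-0.15)(0.2025) + (-0.15)(0.1575) = 0.36075
adj(I−A) = Cᵀ =
  [ 0.5925   0.1875   0.1725]
  [ 0.2025   0.6425   0.3025]
  [ 0.1575   0.2325   0.5025]
(I − A)⁻¹ = adj(I−A) / det(I−A) ≈
  [   1.6424     0.5198     0.4782]
  [   0.5613     1.7810     0.8385]
  [   0.4366     0.6445     1.3929]
x = (I − A)⁻¹ d = adj(I−A)·d / det(I−A), with det(I−A) = 0.36075:
  x_1 = (0.5925·320 + 0.1875·60 + 0.1725·120) / 0.36075 = 221.55 / 0.36075 ≈ 614.14
  x_2 = (0.2025·320 + 0.6425·60 + 0.3025·120) / 0.36075 = 139.65 / 0.36075 ≈ 387.11
  x_3 = (0.1575·320 + 0.2325·60 + 0.5025·120) / 0.36075 = 124.65 / 0.36075 ≈ 345.53

x_3 = 345.53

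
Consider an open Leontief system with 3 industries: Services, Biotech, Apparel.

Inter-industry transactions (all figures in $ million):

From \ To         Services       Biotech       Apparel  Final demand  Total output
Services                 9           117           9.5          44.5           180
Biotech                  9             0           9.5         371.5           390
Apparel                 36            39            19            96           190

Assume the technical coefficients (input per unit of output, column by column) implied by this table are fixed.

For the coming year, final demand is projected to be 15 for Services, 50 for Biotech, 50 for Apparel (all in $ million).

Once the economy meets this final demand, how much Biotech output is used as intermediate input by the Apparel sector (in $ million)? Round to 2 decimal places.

Technical coefficients a_ij = z_ij / X_j:
  a_11 = 9/180 = 0.05, a_21 = 9/180 = 0.05, a_31 = 36/180 = 0.20
  a_12 = 117/390 = 0.30, a_22 = 0/390 = 0.00, a_32 = 39/390 = 0.10
  a_13 = 9.5/190 = 0.05, a_23 = 9.5/190 = 0.05, a_33 = 19/190 = 0.10
I − A =
  [   0.95    -0.30    -0.05]
  [  -0.05     1.00    -0.05]
  [  -0.20    -0.10     0.90]
Cofactors of I−A, C_ij = (−1)^(i+j)·(minor ij) (rows/columns in the sector order above):
  C_11 = (1.00)(0.90) − (-0.05)(-0.10) = 0.8950
  C_12 = −[(-0.05)(0.90) − (-0.05)(-0.20)] = 0.0550
  C_13 = (-0.05)(-0.10) − (1.00)(-0.20) = 0.2050
  C_21 = −[(-0.30)(0.90) − (-0.05)(-0.10)] = 0.2750
  C_22 = (0.95)(0.90) − (-0.05)(-0.20) = 0.8450
  C_23 = −[(0.95)(-0.10) − (-0.30)(-0.20)] = 0.1550
  C_31 = (-0.30)(-0.05) − (-0.05)(1.00) = 0.0650
  C_32 = −[(0.95)(-0.05) − (-0.05)(-0.05)] = 0.0500
  C_33 = (0.95)(1.00) − (-0.30)(-0.05) = 0.9350
det(I−A) = Σ_j (I−A)_1j·C_1j = (0.95)(0.8950) + (-0.30)(0.0550) + (-0.05)(0.2050) = 0.8235
adj(I−A) = Cᵀ =
  [ 0.8950   0.2750   0.0650]
  [ 0.0550   0.8450   0.0500]
  [ 0.2050   0.1550   0.9350]
(I − A)⁻¹ = adj(I−A) / det(I−A) ≈
  [   1.0868     0.3339     0.0789]
  [   0.0668     1.0261     0.0607]
  [   0.2489     0.1882     1.1354]
First solve x = (I − A)⁻¹ d = adj(I−A)·d / det(I−A); in particular x_3 = (0.2050·15 + 0.1550·50 + 0.9350·50) / 0.8235 = 57.575 / 0.8235 ≈ 69.9150.
Intermediate flow from 2 to 3: z_23 = a_23 · x_3 = 0.05 × 57.575 / 0.8235 = 2.87875 / 0.8235 ≈ 3.50.

z_23 = 3.50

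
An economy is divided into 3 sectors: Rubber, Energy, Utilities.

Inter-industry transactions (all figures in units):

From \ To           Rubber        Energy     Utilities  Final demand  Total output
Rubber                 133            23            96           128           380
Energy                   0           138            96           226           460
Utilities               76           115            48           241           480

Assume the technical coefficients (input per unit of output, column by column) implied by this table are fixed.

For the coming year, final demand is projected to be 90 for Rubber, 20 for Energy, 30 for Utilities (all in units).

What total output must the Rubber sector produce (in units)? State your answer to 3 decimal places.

x_R = 168.876

Technical coefficients a_ij = z_ij / X_j:
  a_RR = 133/380 = 0.35, a_ER = 0/380 = 0.00, a_UR = 76/380 = 0.20
  a_RE = 23/460 = 0.05, a_EE = 138/460 = 0.30, a_UE = 115/460 = 0.25
  a_RU = 96/480 = 0.20, a_EU = 96/480 = 0.20, a_UU = 48/480 = 0.10
I − A =
  [   0.65    -0.05    -0.20]
  [   0.00     0.70    -0.20]
  [  -0.20    -0.25     0.90]
Cofactors of I−A, C_ij = (−1)^(i+j)·(minor ij) (rows/columns in the sector order above):
  C_11 = (0.70)(0.90) − (-0.20)(-0.25) = 0.5800
  C_12 = −[(0.00)(0.90) − (-0.20)(-0.20)] = 0.0400
  C_13 = (0.00)(-0.25) − (0.70)(-0.20) = 0.1400
  C_21 = −[(-0.05)(0.90) − (-0.20)(-0.25)] = 0.0950
  C_22 = (0.65)(0.90) − (-0.20)(-0.20) = 0.5450
  C_23 = −[(0.65)(-0.25) − (-0.05)(-0.20)] = 0.1725
  C_31 = (-0.05)(-0.20) − (-0.20)(0.70) = 0.1500
  C_32 = −[(0.65)(-0.20) − (-0.20)(0.00)] = 0.1300
  C_33 = (0.65)(0.70) − (-0.05)(0.00) = 0.4550
det(I−A) = Σ_j (I−A)_1j·C_1j = (0.65)(0.5800) + (-0.05)(0.0400) + (-0.20)(0.1400) = 0.3470
adj(I−A) = Cᵀ =
  [ 0.5800   0.0950   0.1500]
  [ 0.0400   0.5450   0.1300]
  [ 0.1400   0.1725   0.4550]
(I − A)⁻¹ = adj(I−A) / det(I−A) ≈
  [   1.6715     0.2738     0.4323]
  [   0.1153     1.5706     0.3746]
  [   0.4035     0.4971     1.3112]
x = (I − A)⁻¹ d = adj(I−A)·d / det(I−A), with det(I−A) = 0.3470:
  x_R = (0.5800·90 + 0.0950·20 + 0.1500·30) / 0.3470 = 58.60 / 0.3470 ≈ 168.876
  x_E = (0.0400·90 + 0.5450·20 + 0.1300·30) / 0.3470 = 18.40 / 0.3470 ≈ 53.026
  x_U = (0.1400·90 + 0.1725·20 + 0.4550·30) / 0.3470 = 29.70 / 0.3470 ≈ 85.591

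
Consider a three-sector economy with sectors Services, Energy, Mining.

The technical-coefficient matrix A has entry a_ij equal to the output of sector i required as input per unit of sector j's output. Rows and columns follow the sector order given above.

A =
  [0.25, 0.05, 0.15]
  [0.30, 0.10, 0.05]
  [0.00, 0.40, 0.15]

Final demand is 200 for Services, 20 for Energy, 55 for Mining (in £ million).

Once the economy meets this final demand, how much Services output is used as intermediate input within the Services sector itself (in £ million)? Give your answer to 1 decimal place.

z_11 = 75.1

I − A =
  [   0.75    -0.05    -0.15]
  [  -0.30     0.90    -0.05]
  [   0.00    -0.40     0.85]
Cofactors of I−A, C_ij = (−1)^(i+j)·(minor ij) (rows/columns in the sector order above):
  C_11 = (0.90)(0.85) − (-0.05)(-0.40) = 0.7450
  C_12 = −[(-0.30)(0.85) − (-0.05)(0.00)] = 0.2550
  C_13 = (-0.30)(-0.40) − (0.90)(0.00) = 0.1200
  C_21 = −[(-0.05)(0.85) − (-0.15)(-0.40)] = 0.1025
  C_22 = (0.75)(0.85) − (-0.15)(0.00) = 0.6375
  C_23 = −[(0.75)(-0.40) − (-0.05)(0.00)] = 0.3000
  C_31 = (-0.05)(-0.05) − (-0.15)(0.90) = 0.1375
  C_32 = −[(0.75)(-0.05) − (-0.15)(-0.30)] = 0.0825
  C_33 = (0.75)(0.90) − (-0.05)(-0.30) = 0.6600
det(I−A) = Σ_j (I−A)_1j·C_1j = (0.75)(0.7450) + (-0.05)(0.2550) + (-0.15)(0.1200) = 0.5280
adj(I−A) = Cᵀ =
  [ 0.7450   0.1025   0.1375]
  [ 0.2550   0.6375   0.0825]
  [ 0.1200   0.3000   0.6600]
(I − A)⁻¹ = adj(I−A) / det(I−A) ≈
  [   1.4110     0.1941     0.2604]
  [   0.4830     1.2074     0.1563]
  [   0.2273     0.5682     1.2500]
First solve x = (I − A)⁻¹ d = adj(I−A)·d / det(I−A); in particular x_1 = (0.7450·200 + 0.1025·20 + 0.1375·55) / 0.5280 = 158.6125 / 0.5280 ≈ 300.402.
Intermediate flow from 1 to 1: z_11 = a_11 · x_1 = 0.25 × 158.6125 / 0.5280 = 39.653125 / 0.5280 ≈ 75.1.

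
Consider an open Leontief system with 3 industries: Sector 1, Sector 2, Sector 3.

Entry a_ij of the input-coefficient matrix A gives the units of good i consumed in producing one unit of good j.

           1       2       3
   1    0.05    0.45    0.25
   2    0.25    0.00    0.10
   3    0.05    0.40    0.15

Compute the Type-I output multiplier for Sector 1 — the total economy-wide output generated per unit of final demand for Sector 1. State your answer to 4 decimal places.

I − A =
  [   0.95    -0.45    -0.25]
  [  -0.25     1.00    -0.10]
  [  -0.05    -0.40     0.85]
Cofactors of I−A, C_ij = (−1)^(i+j)·(minor ij) (rows/columns in the sector order above):
  C_11 = (1.00)(0.85) − (-0.10)(-0.40) = 0.8100
  C_12 = −[(-0.25)(0.85) − (-0.10)(-0.05)] = 0.2175
  C_13 = (-0.25)(-0.40) − (1.00)(-0.05) = 0.1500
  C_21 = −[(-0.45)(0.85) − (-0.25)(-0.40)] = 0.4825
  C_22 = (0.95)(0.85) − (-0.25)(-0.05) = 0.7950
  C_23 = −[(0.95)(-0.40) − (-0.45)(-0.05)] = 0.4025
  C_31 = (-0.45)(-0.10) − (-0.25)(1.00) = 0.2950
  C_32 = −[(0.95)(-0.10) − (-0.25)(-0.25)] = 0.1575
  C_33 = (0.95)(1.00) − (-0.45)(-0.25) = 0.8375
det(I−A) = Σ_j (I−A)_1j·C_1j = (0.95)(0.8100) + (-0.45)(0.2175) + (-0.25)(0.1500) = 0.634125
adj(I−A) = Cᵀ =
  [ 0.8100   0.4825   0.2950]
  [ 0.2175   0.7950   0.1575]
  [ 0.1500   0.4025   0.8375]
(I − A)⁻¹ = adj(I−A) / det(I−A) ≈
  [   1.27735     0.76089     0.46521]
  [   0.34299     1.25370     0.24837]
  [   0.23655     0.63473     1.32072]
The output multiplier for sector j is the column-j sum of the Leontief inverse (I − A)⁻¹ = adj(I−A) / det(I−A).
Column 1 of adj(I−A): (0.8100, 0.2175, 0.1500); det(I−A) = 0.634125.
m_1 = (0.8100 + 0.2175 + 0.1500) / 0.634125 = 1.1775 / 0.634125 ≈ 1.8569.

m_1 = 1.8569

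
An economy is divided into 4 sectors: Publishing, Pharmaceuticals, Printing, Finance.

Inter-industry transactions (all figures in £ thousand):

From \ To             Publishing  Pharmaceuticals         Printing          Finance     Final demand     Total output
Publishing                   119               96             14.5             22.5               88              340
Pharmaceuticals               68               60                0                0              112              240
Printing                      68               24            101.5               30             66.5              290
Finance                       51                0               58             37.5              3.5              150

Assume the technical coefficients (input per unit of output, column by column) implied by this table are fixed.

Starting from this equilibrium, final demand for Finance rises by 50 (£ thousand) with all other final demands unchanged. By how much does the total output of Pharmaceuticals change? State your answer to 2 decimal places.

Δx_2 = 6.77

Technical coefficients a_ij = z_ij / X_j:
  a_11 = 119/340 = 0.35, a_21 = 68/340 = 0.20, a_31 = 68/340 = 0.20, a_41 = 51/340 = 0.15
  a_12 = 96/240 = 0.40, a_22 = 60/240 = 0.25, a_32 = 24/240 = 0.10, a_42 = 0/240 = 0.00
  a_13 = 14.5/290 = 0.05, a_23 = 0/290 = 0.00, a_33 = 101.5/290 = 0.35, a_43 = 58/290 = 0.20
  a_14 = 22.5/150 = 0.15, a_24 = 0/150 = 0.00, a_34 = 30/150 = 0.20, a_44 = 37.5/150 = 0.25
I − A =
  [   0.65    -0.40    -0.05    -0.15]
  [  -0.20     0.75     0.00     0.00]
  [  -0.20    -0.10     0.65    -0.20]
  [  -0.15     0.00    -0.20     0.75]
Compute the cofactors C_ij = (−1)^(i+j)·(3×3 minor ij) of I−A; the adjugate is their transpose:
adj(I−A) = Cᵀ =
  [ 0.335625   0.185750   0.050625   0.080625]
  [ 0.089500   0.261250   0.013500   0.021500]
  [ 0.150000   0.118500   0.288750   0.107000]
  [ 0.107125   0.068750   0.087125   0.256375]
det(I−A) = Σ_j (I−A)_1j·C_1j = (0.65)(0.335625) + (-0.40)(0.089500) + (-0.05)(0.150000) + (-0.15)(0.107125) = 0.1587875
(I − A)⁻¹ = adj(I−A) / det(I−A) ≈
  [   2.1137     1.1698     0.3188     0.5078]
  [   0.5636     1.6453     0.0850     0.1354]
  [   0.9447     0.7463     1.8185     0.6739]
  [   0.6746     0.4330     0.5487     1.6146]
Δx = (I − A)⁻¹ Δd with Δd having +50 in the Finance component and 0 elsewhere.
So Δx_2 = L_24 · (+50), where L_24 = adj(I−A)_24 / det(I−A) = 0.021500 / 0.1587875.
Δx_2 = 0.021500 × (+50) / 0.1587875 = 1.075 / 0.1587875 ≈ 6.77.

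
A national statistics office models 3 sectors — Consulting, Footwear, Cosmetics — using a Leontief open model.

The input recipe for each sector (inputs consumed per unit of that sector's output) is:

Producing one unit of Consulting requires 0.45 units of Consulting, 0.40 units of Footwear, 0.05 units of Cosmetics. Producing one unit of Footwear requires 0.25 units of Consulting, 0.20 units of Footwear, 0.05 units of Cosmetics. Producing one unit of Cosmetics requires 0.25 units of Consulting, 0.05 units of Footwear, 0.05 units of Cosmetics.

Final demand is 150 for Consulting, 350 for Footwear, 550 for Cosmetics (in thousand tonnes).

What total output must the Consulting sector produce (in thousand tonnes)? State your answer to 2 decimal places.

x_1 = 1039.22

I − A =
  [   0.55    -0.25    -0.25]
  [  -0.40     0.80    -0.05]
  [  -0.05    -0.05     0.95]
Cofactors of I−A, C_ij = (−1)^(i+j)·(minor ij) (rows/columns in the sector order above):
  C_11 = (0.80)(0.95) − (-0.05)(-0.05) = 0.7575
  C_12 = −[(-0.40)(0.95) − (-0.05)(-0.05)] = 0.3825
  C_13 = (-0.40)(-0.05) − (0.80)(-0.05) = 0.0600
  C_21 = −[(-0.25)(0.95) − (-0.25)(-0.05)] = 0.2500
  C_22 = (0.55)(0.95) − (-0.25)(-0.05) = 0.5100
  C_23 = −[(0.55)(-0.05) − (-0.25)(-0.05)] = 0.0400
  C_31 = (-0.25)(-0.05) − (-0.25)(0.80) = 0.2125
  C_32 = −[(0.55)(-0.05) − (-0.25)(-0.40)] = 0.1275
  C_33 = (0.55)(0.80) − (-0.25)(-0.40) = 0.3400
det(I−A) = Σ_j (I−A)_1j·C_1j = (0.55)(0.7575) + (-0.25)(0.3825) + (-0.25)(0.0600) = 0.3060
adj(I−A) = Cᵀ =
  [ 0.7575   0.2500   0.2125]
  [ 0.3825   0.5100   0.1275]
  [ 0.0600   0.0400   0.3400]
(I − A)⁻¹ = adj(I−A) / det(I−A) ≈
  [   2.4755     0.8170     0.6944]
  [   1.2500     1.6667     0.4167]
  [   0.1961     0.1307     1.1111]
x = (I − A)⁻¹ d = adj(I−A)·d / det(I−A), with det(I−A) = 0.3060:
  x_1 = (0.7575·150 + 0.2500·350 + 0.2125·550) / 0.3060 = 318.00 / 0.3060 ≈ 1039.22
  x_2 = (0.3825·150 + 0.5100·350 + 0.1275·550) / 0.3060 = 306.00 / 0.3060 = 1000.00
  x_3 = (0.0600·150 + 0.0400·350 + 0.3400·550) / 0.3060 = 210.00 / 0.3060 ≈ 686.27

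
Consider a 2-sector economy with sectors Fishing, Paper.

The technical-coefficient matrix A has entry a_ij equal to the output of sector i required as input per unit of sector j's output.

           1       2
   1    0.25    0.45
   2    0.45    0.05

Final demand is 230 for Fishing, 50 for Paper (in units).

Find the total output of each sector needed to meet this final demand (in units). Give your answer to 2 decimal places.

x_1 = 472.55, x_2 = 276.47

I − A =
  [   0.75    -0.45]
  [  -0.45     0.95]
det(I−A) = (0.75)(0.95) − (-0.45)(-0.45) = 0.5100
adj(I−A) = [[0.95, 0.45], [0.45, 0.75]]
(I − A)⁻¹ = adj(I−A) / det(I−A) ≈
  [   1.8627     0.8824]
  [   0.8824     1.4706]
x = (I − A)⁻¹ d = adj(I−A)·d / det(I−A), with det(I−A) = 0.5100:
  x_1 = (0.95·230 + 0.45·50) / 0.5100 = 241.00 / 0.5100 ≈ 472.55
  x_2 = (0.45·230 + 0.75·50) / 0.5100 = 141.00 / 0.5100 ≈ 276.47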